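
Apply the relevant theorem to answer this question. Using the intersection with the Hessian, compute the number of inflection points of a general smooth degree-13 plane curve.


For a general smooth plane curve C of degree d, the inflection points are
the intersection of C with its Hessian curve, which has degree 3(d-2).
By Bezout, the total intersection number is d * 3(d-2) = 13 * 33 = 429.
For a general curve every flex is ordinary, so each contributes
multiplicity 1 to C·Hess(C), and the number of distinct inflection
points is 3d(d-2).
Inflection points = 3*13*(13-2) = 3*13*11 = 429

429


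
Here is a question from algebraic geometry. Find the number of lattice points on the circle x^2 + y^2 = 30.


Systematically check integer values of x where x^2 <= 30.
For each valid x, check if 30 - x^2 is a perfect square.
Total integer solutions found: 0

0


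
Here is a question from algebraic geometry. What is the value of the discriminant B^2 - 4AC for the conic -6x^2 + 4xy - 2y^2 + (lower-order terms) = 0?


The discriminant of a conic Ax^2 + Bxy + Cy^2 + ... = 0 is B^2 - 4AC.
B^2 = 4^2 = 16
4AC = 4*(-6)*(-2) = 48
Discriminant = 16 - 48 = -32

-32


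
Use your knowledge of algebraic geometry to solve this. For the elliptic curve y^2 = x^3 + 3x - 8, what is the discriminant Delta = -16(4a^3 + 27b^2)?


Compute each component:
4a^3 = 4*3^3 = 4*27 = 108
27b^2 = 27*(-8)^2 = 27*64 = 1728
4a^3 + 27b^2 = 108 + 1728 = 1836
Delta = -16*1836 = -29376

-29376


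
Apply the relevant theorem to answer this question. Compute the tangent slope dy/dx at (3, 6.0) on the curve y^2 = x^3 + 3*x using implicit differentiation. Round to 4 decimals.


Using implicit differentiation of y^2 = x^3 + 3*x:
2y * dy/dx = 3x^2 + 3
dy/dx = (3x^2 + 3)/(2y)
Numerator: 3*3^2 + 3 = 30
Denominator: 2*6.0 = 12.0
dy/dx = 30/12.0 = 2.5000

2.5000


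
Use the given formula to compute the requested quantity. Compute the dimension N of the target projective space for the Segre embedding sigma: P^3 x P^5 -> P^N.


The Segre embedding maps P^m x P^n into P^N via
all products of coordinates from each factor.
N = (m+1)(n+1) - 1
N = (3+1)(5+1) - 1
N = 4*6 - 1
N = 24 - 1 = 23

23


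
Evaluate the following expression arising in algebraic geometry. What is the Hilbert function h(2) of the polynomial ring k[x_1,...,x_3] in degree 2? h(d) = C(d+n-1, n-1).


The Hilbert function for the polynomial ring in 3 variables is:
h(d) = C(d+n-1, n-1)
h(2) = C(2+3-1, 3-1) = C(4, 2)
= 4! / (2! * 2!)
= 6

6


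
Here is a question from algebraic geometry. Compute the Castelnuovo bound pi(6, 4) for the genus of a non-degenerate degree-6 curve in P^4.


Castelnuovo's bound: write d - 1 = m(r-1) + epsilon with 0 <= epsilon < r-1.
d - 1 = 6 - 1 = 5
r - 1 = 4 - 1 = 3
5 = 1*3 + 2, so m = 1, epsilon = 2
pi(d, r) = m(m-1)(r-1)/2 + m*epsilon
= 1*0*3/2 + 1*2
= 0/2 + 2
= 0 + 2 = 2

2


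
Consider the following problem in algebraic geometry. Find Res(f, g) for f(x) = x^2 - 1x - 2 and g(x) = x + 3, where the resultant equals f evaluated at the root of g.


For Res(f, x - c), we evaluate f at x = c.
f(-3) = (-3)^2 - 1*(-3) - 2
= 9 + 3 - 2
= 12 - 2 = 10
Res(f, g) = 10

10


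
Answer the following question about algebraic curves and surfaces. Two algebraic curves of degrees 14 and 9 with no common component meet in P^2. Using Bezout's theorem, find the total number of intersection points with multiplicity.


Bezout's theorem states the intersection count equals the product of degrees.
Intersection count = 14 * 9 = 126

126


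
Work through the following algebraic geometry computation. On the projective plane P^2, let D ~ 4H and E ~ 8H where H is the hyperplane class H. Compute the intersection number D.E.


Using bilinearity of the intersection pairing on the projective plane P^2:
(aH).(bH) = ab * (H.H)
We have H^2 = 1 (Bezout).
D.E = (4H).(8H) = 4*8*1
= 32*1
= 32

32


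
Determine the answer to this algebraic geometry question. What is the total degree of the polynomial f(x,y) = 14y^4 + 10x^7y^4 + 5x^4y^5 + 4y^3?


Examine each term for its total degree (sum of exponents).
  Term '14y^4' has total degree 0+4 = 4.
  Term '10x^7y^4' has total degree 7+4 = 11.
  Term '5x^4y^5' has total degree 4+5 = 9.
  Term '4y^3' has total degree 0+3 = 3.
The maximum total degree among all terms is 11.

11


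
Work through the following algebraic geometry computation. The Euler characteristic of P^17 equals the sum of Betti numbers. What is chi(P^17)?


The complex projective space P^17 has one cell in each even real dimension 0, 2, ..., 34.
The cohomology groups are H^{2k}(P^17) = Z for k = 0,...,17, and 0 otherwise.
Euler characteristic = sum of Betti numbers = 1 per even-dimensional cohomology group.
chi(P^17) = 17 + 1 = 18

18


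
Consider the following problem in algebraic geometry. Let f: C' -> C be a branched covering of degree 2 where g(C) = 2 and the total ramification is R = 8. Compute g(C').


Riemann-Hurwitz formula: 2g' - 2 = d(2g - 2) + R
Given: d = 2, g = 2, R = 8
2g' - 2 = 2*(2*2 - 2) + 8
2g' - 2 = 2*2 + 8
2g' - 2 = 4 + 8 = 12
2g' = 14
g' = 7

7


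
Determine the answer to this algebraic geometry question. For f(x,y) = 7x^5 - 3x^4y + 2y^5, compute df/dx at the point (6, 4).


df/dx = 5*7*x^4 + 4*(-3)*x^3*y
At (6,4): 5*7*6^4 + 4*(-3)*6^3*4
= 45360 - 10368
= 34992

34992


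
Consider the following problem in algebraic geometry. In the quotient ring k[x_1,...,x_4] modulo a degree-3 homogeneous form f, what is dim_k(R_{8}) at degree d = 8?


For R = k[x_1,...,x_n]/(f) with f homogeneous of degree e:
The Hilbert series is (1 - t^e)/(1 - t)^n.
So h(d) = C(d+n-1, n-1) - C(d-e+n-1, n-1) for d >= e.
With n=4, e=3, d=8:
C(8+4-1, 4-1) = C(11, 3) = 165
C(8-3+4-1, 4-1) = C(8, 3) = 56
h(8) = 165 - 56 = 109

109


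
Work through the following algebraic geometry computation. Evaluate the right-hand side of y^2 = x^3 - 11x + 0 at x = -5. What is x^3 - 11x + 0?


Compute x^3 - 11x + 0 at x = -5:
x^3 = (-5)^3 = -125
(-11)*x = (-11)*(-5) = 55
Sum: -125 + 55 + 0 = -70

-70


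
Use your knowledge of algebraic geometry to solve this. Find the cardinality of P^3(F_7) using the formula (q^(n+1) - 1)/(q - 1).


P^3(F_7) has (q^(n+1) - 1)/(q - 1) points.
= 7^3 + 7^2 + 7^1 + 7^0
= 343 + 49 + 7 + 1
= 400

400


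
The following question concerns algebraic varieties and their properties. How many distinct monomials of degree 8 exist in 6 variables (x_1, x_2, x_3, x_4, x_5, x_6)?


The number of degree-8 monomials in 6 variables is C(d+n-1, n-1).
= C(8+6-1, 6-1) = C(13, 5)
= 1287

1287


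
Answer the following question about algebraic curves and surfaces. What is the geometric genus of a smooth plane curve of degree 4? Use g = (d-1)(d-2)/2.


Using the genus formula for smooth plane curves:
g = (d-1)(d-2)/2
g = (4-1)(4-2)/2
g = 3*2/2
g = 6/2 = 3

3


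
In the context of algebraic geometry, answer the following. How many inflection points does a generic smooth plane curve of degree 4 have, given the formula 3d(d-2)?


For a general smooth plane curve C of degree d, the inflection points are
the intersection of C with its Hessian curve, which has degree 3(d-2).
By Bezout, the total intersection number is d * 3(d-2) = 4 * 6 = 24.
For a general curve every flex is ordinary, so each contributes
multiplicity 1 to C·Hess(C), and the number of distinct inflection
points is 3d(d-2).
Inflection points = 3*4*(4-2) = 3*4*2 = 24

24


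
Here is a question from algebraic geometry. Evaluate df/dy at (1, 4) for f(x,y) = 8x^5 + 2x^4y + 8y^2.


df/dy = 2*x^4 + 2*8*y^1
At (1,4): 2*1^4 + 2*8*4^1
= 2 + 64
= 66

66


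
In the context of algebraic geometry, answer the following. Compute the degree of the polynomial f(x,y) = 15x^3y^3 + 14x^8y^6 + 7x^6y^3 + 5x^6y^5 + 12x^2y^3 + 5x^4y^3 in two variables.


Examine each term for its total degree (sum of exponents).
  Term '15x^3y^3' has total degree 3+3 = 6.
  Term '14x^8y^6' has total degree 8+6 = 14.
  Term '7x^6y^3' has total degree 6+3 = 9.
  Term '5x^6y^5' has total degree 6+5 = 11.
  Term '12x^2y^3' has total degree 2+3 = 5.
  Term '5x^4y^3' has total degree 4+3 = 7.
The maximum total degree among all terms is 14.

14


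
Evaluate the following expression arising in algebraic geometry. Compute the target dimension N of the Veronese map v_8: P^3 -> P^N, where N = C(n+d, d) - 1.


The Veronese embedding v_d: P^n -> P^N maps each point to all
degree-d monomials in n+1 homogeneous coordinates.
N = C(n+d, d) - 1
N = C(3+8, 8) - 1
N = C(11, 8) - 1
C(11, 8) = 165
N = 165 - 1 = 164

164


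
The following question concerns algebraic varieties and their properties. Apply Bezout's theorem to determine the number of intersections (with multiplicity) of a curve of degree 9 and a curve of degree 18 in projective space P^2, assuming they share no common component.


Bezout's theorem states the intersection count equals the product of degrees.
Intersection count = 9 * 18 = 162

162


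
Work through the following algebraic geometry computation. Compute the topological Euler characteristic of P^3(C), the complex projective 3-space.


The complex projective space P^3 has one cell in each even real dimension 0, 2, ..., 6.
The cohomology groups are H^{2k}(P^3) = Z for k = 0,...,3, and 0 otherwise.
Euler characteristic = sum of Betti numbers = 1 per even-dimensional cohomology group.
chi(P^3) = 3 + 1 = 4

4


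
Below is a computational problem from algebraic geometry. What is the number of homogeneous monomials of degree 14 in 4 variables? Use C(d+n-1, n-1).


The number of degree-14 monomials in 4 variables is C(d+n-1, n-1).
= C(14+4-1, 4-1) = C(17, 3)
= 680

680


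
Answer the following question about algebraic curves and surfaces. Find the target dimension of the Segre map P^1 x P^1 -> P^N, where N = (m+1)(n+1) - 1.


The Segre embedding maps P^m x P^n into P^N via
all products of coordinates from each factor.
N = (m+1)(n+1) - 1
N = (1+1)(1+1) - 1
N = 2*2 - 1
N = 4 - 1 = 3

3


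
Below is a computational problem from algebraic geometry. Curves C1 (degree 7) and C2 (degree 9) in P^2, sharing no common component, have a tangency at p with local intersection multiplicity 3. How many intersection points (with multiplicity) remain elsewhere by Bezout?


By Bezout's theorem, the total intersection number is d1 * d2.
Total = 7 * 9 = 63
Intersection multiplicity at p = 3
Remaining intersections = 63 - 3 = 60

60


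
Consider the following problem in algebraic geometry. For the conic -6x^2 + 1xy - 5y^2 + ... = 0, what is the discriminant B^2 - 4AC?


The discriminant of a conic Ax^2 + Bxy + Cy^2 + ... = 0 is B^2 - 4AC.
B^2 = 1^2 = 1
4AC = 4*(-6)*(-5) = 120
Discriminant = 1 - 120 = -119

-119


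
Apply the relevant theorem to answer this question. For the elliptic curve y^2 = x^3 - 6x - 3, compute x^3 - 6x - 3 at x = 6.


Compute x^3 - 6x - 3 at x = 6:
x^3 = 6^3 = 216
(-6)*x = (-6)*6 = -36
Sum: 216 - 36 - 3 = 177

177


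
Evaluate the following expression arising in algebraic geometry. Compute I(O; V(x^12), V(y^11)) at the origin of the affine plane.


The intersection multiplicity of V(x^a) and V(y^b) at the origin is:
I(O; V(x^12), V(y^11)) = dim_k(k[x,y]/(x^12, y^11))
A basis for k[x,y]/(x^12, y^11) is the set of monomials x^i * y^j
where 0 <= i < 12 and 0 <= j < 11.
The number of such monomials is 12 * 11 = 132

132


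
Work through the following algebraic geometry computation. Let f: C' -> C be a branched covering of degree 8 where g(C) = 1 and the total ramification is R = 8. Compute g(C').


Riemann-Hurwitz formula: 2g' - 2 = d(2g - 2) + R
Given: d = 8, g = 1, R = 8
2g' - 2 = 8*(2*1 - 2) + 8
2g' - 2 = 8*0 + 8
2g' - 2 = 0 + 8 = 8
2g' = 10
g' = 5

5


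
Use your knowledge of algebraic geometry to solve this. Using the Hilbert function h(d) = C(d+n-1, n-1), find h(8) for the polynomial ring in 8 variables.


The Hilbert function for the polynomial ring in 8 variables is:
h(d) = C(d+n-1, n-1)
h(8) = C(8+8-1, 8-1) = C(15, 7)
= 15! / (7! * 8!)
= 6435

6435


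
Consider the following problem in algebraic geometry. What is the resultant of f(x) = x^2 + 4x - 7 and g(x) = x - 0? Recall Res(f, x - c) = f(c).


For Res(f, x - c), we evaluate f at x = c.
f(0) = 0^2 + 4*0 - 7
= 0 + 0 - 7
= 0 - 7 = -7
Res(f, g) = -7

-7


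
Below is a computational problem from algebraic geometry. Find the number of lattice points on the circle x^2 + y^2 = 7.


Systematically check integer values of x where x^2 <= 7.
For each valid x, check if 7 - x^2 is a perfect square.
Total integer solutions found: 0

0


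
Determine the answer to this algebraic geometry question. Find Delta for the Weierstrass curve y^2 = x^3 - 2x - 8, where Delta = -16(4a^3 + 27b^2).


Compute each component:
4a^3 = 4*(-2)^3 = 4*(-8) = -32
27b^2 = 27*(-8)^2 = 27*64 = 1728
4a^3 + 27b^2 = -32 + 1728 = 1696
Delta = -16*1696 = -27136

-27136


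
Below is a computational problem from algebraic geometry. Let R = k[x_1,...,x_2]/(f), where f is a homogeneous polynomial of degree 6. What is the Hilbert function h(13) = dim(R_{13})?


For R = k[x_1,...,x_n]/(f) with f homogeneous of degree e:
The Hilbert series is (1 - t^e)/(1 - t)^n.
So h(d) = C(d+n-1, n-1) - C(d-e+n-1, n-1) for d >= e.
With n=2, e=6, d=13:
C(13+2-1, 2-1) = C(14, 1) = 14
C(13-6+2-1, 2-1) = C(8, 1) = 8
h(13) = 14 - 8 = 6

6


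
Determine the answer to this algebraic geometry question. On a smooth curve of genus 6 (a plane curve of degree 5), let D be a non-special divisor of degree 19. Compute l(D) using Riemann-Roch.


First, compute the genus of a smooth plane curve of degree 5:
g = (d-1)(d-2)/2 = (5-1)(5-2)/2 = 6
For a non-special divisor D (i.e., h^1(D) = 0), Riemann-Roch gives:
l(D) = deg(D) - g + 1
Since deg(D) = 19 >= 2g - 1 = 11, D is non-special.
l(D) = 19 - 6 + 1 = 14

14


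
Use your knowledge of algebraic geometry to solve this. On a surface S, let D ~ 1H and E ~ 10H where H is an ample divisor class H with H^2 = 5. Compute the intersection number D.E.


Using bilinearity of the intersection pairing on a surface S:
(aH).(bH) = ab * (H.H)
We have H^2 = 5.
D.E = (1H).(10H) = 1*10*5
= 10*5
= 50

50


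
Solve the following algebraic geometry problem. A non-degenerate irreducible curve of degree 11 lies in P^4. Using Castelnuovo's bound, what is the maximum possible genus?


Castelnuovo's bound: write d - 1 = m(r-1) + epsilon with 0 <= epsilon < r-1.
d - 1 = 11 - 1 = 10
r - 1 = 4 - 1 = 3
10 = 3*3 + 1, so m = 3, epsilon = 1
pi(d, r) = m(m-1)(r-1)/2 + m*epsilon
= 3*2*3/2 + 3*1
= 18/2 + 3
= 9 + 3 = 12

12


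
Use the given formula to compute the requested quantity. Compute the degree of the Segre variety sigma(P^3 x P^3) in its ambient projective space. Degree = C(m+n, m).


The degree of the Segre variety P^3 x P^3 is C(m+n, m).
= C(6, 3)
= 20

20


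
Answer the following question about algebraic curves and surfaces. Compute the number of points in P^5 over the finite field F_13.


P^5(F_13) has (q^(n+1) - 1)/(q - 1) points.
= 13^5 + 13^4 + 13^3 + 13^2 + 13^1 + 13^0
= 371293 + 28561 + 2197 + 169 + 13 + 1
= 402234

402234


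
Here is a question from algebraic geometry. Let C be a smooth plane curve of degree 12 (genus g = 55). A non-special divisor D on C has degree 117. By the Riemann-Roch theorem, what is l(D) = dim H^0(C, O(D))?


First, compute the genus of a smooth plane curve of degree 12:
g = (d-1)(d-2)/2 = (12-1)(12-2)/2 = 55
For a non-special divisor D (i.e., h^1(D) = 0), Riemann-Roch gives:
l(D) = deg(D) - g + 1
Since deg(D) = 117 >= 2g - 1 = 109, D is non-special.
l(D) = 117 - 55 + 1 = 63

63


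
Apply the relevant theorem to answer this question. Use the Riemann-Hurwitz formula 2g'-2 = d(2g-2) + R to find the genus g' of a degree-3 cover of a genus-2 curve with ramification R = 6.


Riemann-Hurwitz formula: 2g' - 2 = d(2g - 2) + R
Given: d = 3, g = 2, R = 6
2g' - 2 = 3*(2*2 - 2) + 6
2g' - 2 = 3*2 + 6
2g' - 2 = 6 + 6 = 12
2g' = 14
g' = 7

7


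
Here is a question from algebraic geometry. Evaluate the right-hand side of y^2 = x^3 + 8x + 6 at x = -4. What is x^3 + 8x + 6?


Compute x^3 + 8x + 6 at x = -4:
x^3 = (-4)^3 = -64
8*x = 8*(-4) = -32
Sum: -64 - 32 + 6 = -90

-90


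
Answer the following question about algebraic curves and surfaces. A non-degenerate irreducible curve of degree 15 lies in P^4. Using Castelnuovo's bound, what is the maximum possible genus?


Castelnuovo's bound: write d - 1 = m(r-1) + epsilon with 0 <= epsilon < r-1.
d - 1 = 15 - 1 = 14
r - 1 = 4 - 1 = 3
14 = 4*3 + 2, so m = 4, epsilon = 2
pi(d, r) = m(m-1)(r-1)/2 + m*epsilon
= 4*3*3/2 + 4*2
= 36/2 + 8
= 18 + 8 = 26

26


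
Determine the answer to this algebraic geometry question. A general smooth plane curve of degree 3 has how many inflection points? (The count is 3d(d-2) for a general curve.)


For a general smooth plane curve C of degree d, the inflection points are
the intersection of C with its Hessian curve, which has degree 3(d-2).
By Bezout, the total intersection number is d * 3(d-2) = 3 * 3 = 9.
For a general curve every flex is ordinary, so each contributes
multiplicity 1 to C·Hess(C), and the number of distinct inflection
points is 3d(d-2).
Inflection points = 3*3*(3-2) = 3*3*1 = 9

9


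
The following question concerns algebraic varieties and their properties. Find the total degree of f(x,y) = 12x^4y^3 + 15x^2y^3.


Examine each term for its total degree (sum of exponents).
  Term '12x^4y^3' has total degree 4+3 = 7.
  Term '15x^2y^3' has total degree 2+3 = 5.
The maximum total degree among all terms is 7.

7


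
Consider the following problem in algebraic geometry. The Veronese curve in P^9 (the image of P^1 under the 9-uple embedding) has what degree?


The rational normal curve in P^9 is the image of P^1 under the 9-uple Veronese.
A general hyperplane in P^9 pulls back to a degree-9 form on P^1, which has 9 zeros,
so the curve meets a general hyperplane in 9 points. Degree = 9.

9


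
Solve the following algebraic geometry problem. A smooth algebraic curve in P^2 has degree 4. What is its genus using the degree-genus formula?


Using the genus formula for smooth plane curves:
g = (d-1)(d-2)/2
g = (4-1)(4-2)/2
g = 3*2/2
g = 6/2 = 3

3


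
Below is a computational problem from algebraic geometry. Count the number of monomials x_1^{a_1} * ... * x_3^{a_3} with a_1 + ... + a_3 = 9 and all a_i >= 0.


The number of degree-9 monomials in 3 variables is C(d+n-1, n-1).
= C(9+3-1, 3-1) = C(11, 2)
= 55

55


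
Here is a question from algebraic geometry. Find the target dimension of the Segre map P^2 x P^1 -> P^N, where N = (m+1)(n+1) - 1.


The Segre embedding maps P^m x P^n into P^N via
all products of coordinates from each factor.
N = (m+1)(n+1) - 1
N = (2+1)(1+1) - 1
N = 3*2 - 1
N = 6 - 1 = 5

5


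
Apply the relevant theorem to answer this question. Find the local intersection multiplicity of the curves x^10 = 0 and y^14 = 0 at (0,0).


The intersection multiplicity of V(x^a) and V(y^b) at the origin is:
I(O; V(x^10), V(y^14)) = dim_k(k[x,y]/(x^10, y^14))
A basis for k[x,y]/(x^10, y^14) is the set of monomials x^i * y^j
where 0 <= i < 10 and 0 <= j < 14.
The number of such monomials is 10 * 14 = 140

140


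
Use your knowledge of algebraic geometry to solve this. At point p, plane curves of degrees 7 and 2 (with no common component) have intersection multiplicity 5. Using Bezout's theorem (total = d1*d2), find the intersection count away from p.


By Bezout's theorem, the total intersection number is d1 * d2.
Total = 7 * 2 = 14
Intersection multiplicity at p = 5
Remaining intersections = 14 - 5 = 9

9


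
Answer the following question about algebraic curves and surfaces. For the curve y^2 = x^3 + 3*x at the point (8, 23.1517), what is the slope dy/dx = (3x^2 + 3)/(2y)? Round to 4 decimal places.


Using implicit differentiation of y^2 = x^3 + 3*x:
2y * dy/dx = 3x^2 + 3
dy/dx = (3x^2 + 3)/(2y)
Numerator: 3*8^2 + 3 = 195
Denominator: 2*23.1517 = 46.3034
dy/dx = 195/46.3034 = 4.2114

4.2114


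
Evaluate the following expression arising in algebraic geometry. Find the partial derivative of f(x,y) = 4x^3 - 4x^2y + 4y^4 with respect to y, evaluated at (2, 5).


df/dy = (-4)*x^2 + 4*4*y^3
At (2,5): (-4)*2^2 + 4*4*5^3
= -16 + 2000
= 1984

1984


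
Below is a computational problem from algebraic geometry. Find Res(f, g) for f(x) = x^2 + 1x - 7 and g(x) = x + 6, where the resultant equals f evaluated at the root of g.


For Res(f, x - c), we evaluate f at x = c.
f(-6) = (-6)^2 + 1*(-6) - 7
= 36 - 6 - 7
= 30 - 7 = 23
Res(f, g) = 23

23


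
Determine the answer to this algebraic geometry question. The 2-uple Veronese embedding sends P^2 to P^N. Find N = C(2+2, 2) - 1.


The Veronese embedding v_d: P^n -> P^N maps each point to all
degree-d monomials in n+1 homogeneous coordinates.
N = C(n+d, d) - 1
N = C(2+2, 2) - 1
N = C(4, 2) - 1
C(4, 2) = 6
N = 6 - 1 = 5

5


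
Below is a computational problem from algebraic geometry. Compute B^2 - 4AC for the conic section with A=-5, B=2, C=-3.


The discriminant of a conic Ax^2 + Bxy + Cy^2 + ... = 0 is B^2 - 4AC.
B^2 = 2^2 = 4
4AC = 4*(-5)*(-3) = 60
Discriminant = 4 - 60 = -56

-56


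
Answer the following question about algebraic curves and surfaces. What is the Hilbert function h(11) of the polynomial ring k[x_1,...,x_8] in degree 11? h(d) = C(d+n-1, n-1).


The Hilbert function for the polynomial ring in 8 variables is:
h(d) = C(d+n-1, n-1)
h(11) = C(11+8-1, 8-1) = C(18, 7)
= 18! / (7! * 11!)
= 31824

31824


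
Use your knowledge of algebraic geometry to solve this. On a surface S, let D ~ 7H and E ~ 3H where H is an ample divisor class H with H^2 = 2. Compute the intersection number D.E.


Using bilinearity of the intersection pairing on a surface S:
(aH).(bH) = ab * (H.H)
We have H^2 = 2.
D.E = (7H).(3H) = 7*3*2
= 21*2
= 42

42


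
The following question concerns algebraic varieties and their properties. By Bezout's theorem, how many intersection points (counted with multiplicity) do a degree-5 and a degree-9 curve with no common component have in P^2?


Bezout's theorem states the intersection count equals the product of degrees.
Intersection count = 5 * 9 = 45

45


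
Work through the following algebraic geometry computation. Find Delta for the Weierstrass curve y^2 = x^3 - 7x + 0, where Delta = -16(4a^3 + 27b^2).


Compute each component:
4a^3 = 4*(-7)^3 = 4*(-343) = -1372
27b^2 = 27*0^2 = 27*0 = 0
4a^3 + 27b^2 = -1372 + 0 = -1372
Delta = -16*(-1372) = 21952

21952


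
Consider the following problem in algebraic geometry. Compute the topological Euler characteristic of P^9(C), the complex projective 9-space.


The complex projective space P^9 has one cell in each even real dimension 0, 2, ..., 18.
The cohomology groups are H^{2k}(P^9) = Z for k = 0,...,9, and 0 otherwise.
Euler characteristic = sum of Betti numbers = 1 per even-dimensional cohomology group.
chi(P^9) = 9 + 1 = 10

10


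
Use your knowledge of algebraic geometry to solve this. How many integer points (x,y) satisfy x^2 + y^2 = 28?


Systematically check integer values of x where x^2 <= 28.
For each valid x, check if 28 - x^2 is a perfect square.
Total integer solutions found: 0

0


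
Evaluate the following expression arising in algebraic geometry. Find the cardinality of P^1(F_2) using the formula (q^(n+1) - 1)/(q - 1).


P^1(F_2) has (q^(n+1) - 1)/(q - 1) points.
= 2^1 + 2^0
= 2 + 1
= 3

3


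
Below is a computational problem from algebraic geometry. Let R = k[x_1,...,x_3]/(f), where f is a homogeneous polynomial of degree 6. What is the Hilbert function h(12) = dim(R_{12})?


For R = k[x_1,...,x_n]/(f) with f homogeneous of degree e:
The Hilbert series is (1 - t^e)/(1 - t)^n.
So h(d) = C(d+n-1, n-1) - C(d-e+n-1, n-1) for d >= e.
With n=3, e=6, d=12:
C(12+3-1, 3-1) = C(14, 2) = 91
C(12-6+3-1, 3-1) = C(8, 2) = 28
h(12) = 91 - 28 = 63

63


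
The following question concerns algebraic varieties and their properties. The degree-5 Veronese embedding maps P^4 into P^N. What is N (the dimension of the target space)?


The Veronese embedding v_d: P^n -> P^N maps each point to all
degree-d monomials in n+1 homogeneous coordinates.
N = C(n+d, d) - 1
N = C(4+5, 5) - 1
N = C(9, 5) - 1
C(9, 5) = 126
N = 126 - 1 = 125

125


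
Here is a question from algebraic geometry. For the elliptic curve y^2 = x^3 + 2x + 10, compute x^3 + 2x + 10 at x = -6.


Compute x^3 + 2x + 10 at x = -6:
x^3 = (-6)^3 = -216
2*x = 2*(-6) = -12
Sum: -216 - 12 + 10 = -218

-218


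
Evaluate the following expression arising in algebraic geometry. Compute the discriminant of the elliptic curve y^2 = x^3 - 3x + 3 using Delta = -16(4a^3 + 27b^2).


Compute each component:
4a^3 = 4*(-3)^3 = 4*(-27) = -108
27b^2 = 27*3^2 = 27*9 = 243
4a^3 + 27b^2 = -108 + 243 = 135
Delta = -16*135 = -2160

-2160


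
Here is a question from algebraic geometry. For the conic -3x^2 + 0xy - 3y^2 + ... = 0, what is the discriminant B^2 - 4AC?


The discriminant of a conic Ax^2 + Bxy + Cy^2 + ... = 0 is B^2 - 4AC.
B^2 = 0^2 = 0
4AC = 4*(-3)*(-3) = 36
Discriminant = 0 - 36 = -36

-36


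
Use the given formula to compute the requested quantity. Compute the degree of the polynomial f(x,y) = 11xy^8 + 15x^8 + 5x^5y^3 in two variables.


Examine each term for its total degree (sum of exponents).
  Term '11xy^8' has total degree 1+8 = 9.
  Term '15x^8' has total degree 8+0 = 8.
  Term '5x^5y^3' has total degree 5+3 = 8.
The maximum total degree among all terms is 9.

9


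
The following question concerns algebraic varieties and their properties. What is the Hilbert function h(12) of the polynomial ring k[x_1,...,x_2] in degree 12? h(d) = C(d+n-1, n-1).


The Hilbert function for the polynomial ring in 2 variables is:
h(d) = C(d+n-1, n-1)
h(12) = C(12+2-1, 2-1) = C(13, 1)
= 13! / (1! * 12!)
= 13

13


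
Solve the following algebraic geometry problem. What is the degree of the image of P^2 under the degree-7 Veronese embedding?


The Veronese variety v_7(P^2) has degree d^r.
d^r = 7^2 = 49

49


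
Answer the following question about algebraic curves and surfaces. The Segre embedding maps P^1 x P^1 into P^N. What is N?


The Segre embedding maps P^m x P^n into P^N via
all products of coordinates from each factor.
N = (m+1)(n+1) - 1
N = (1+1)(1+1) - 1
N = 2*2 - 1
N = 4 - 1 = 3

3


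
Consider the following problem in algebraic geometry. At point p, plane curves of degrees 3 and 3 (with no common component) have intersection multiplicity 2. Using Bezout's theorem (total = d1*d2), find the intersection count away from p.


By Bezout's theorem, the total intersection number is d1 * d2.
Total = 3 * 3 = 9
Intersection multiplicity at p = 2
Remaining intersections = 9 - 2 = 7

7


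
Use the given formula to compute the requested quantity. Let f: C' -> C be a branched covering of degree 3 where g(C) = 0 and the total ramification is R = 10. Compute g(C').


Riemann-Hurwitz formula: 2g' - 2 = d(2g - 2) + R
Given: d = 3, g = 0, R = 10
2g' - 2 = 3*(2*0 - 2) + 10
2g' - 2 = 3*(-2) + 10
2g' - 2 = -6 + 10 = 4
2g' = 6
g' = 3

3


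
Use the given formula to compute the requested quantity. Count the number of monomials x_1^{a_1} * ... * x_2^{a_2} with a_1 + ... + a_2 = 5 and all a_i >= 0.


The number of degree-5 monomials in 2 variables is C(d+n-1, n-1).
= C(5+2-1, 2-1) = C(6, 1)
= 6

6


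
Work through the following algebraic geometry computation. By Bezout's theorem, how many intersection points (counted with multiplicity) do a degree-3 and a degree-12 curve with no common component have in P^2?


Bezout's theorem states the intersection count equals the product of degrees.
Intersection count = 3 * 12 = 36

36


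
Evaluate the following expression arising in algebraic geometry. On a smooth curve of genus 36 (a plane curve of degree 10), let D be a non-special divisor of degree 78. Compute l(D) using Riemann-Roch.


First, compute the genus of a smooth plane curve of degree 10:
g = (d-1)(d-2)/2 = (10-1)(10-2)/2 = 36
For a non-special divisor D (i.e., h^1(D) = 0), Riemann-Roch gives:
l(D) = deg(D) - g + 1
Since deg(D) = 78 >= 2g - 1 = 71, D is non-special.
l(D) = 78 - 36 + 1 = 43

43


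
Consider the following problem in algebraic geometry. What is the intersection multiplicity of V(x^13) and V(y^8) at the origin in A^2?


The intersection multiplicity of V(x^a) and V(y^b) at the origin is:
I(O; V(x^13), V(y^8)) = dim_k(k[x,y]/(x^13, y^8))
A basis for k[x,y]/(x^13, y^8) is the set of monomials x^i * y^j
where 0 <= i < 13 and 0 <= j < 8.
The number of such monomials is 13 * 8 = 104

104


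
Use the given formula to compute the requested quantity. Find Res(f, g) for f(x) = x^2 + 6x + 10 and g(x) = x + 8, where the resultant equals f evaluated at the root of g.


For Res(f, x - c), we evaluate f at x = c.
f(-8) = (-8)^2 + 6*(-8) + 10
= 64 - 48 + 10
= 16 + 10 = 26
Res(f, g) = 26

26


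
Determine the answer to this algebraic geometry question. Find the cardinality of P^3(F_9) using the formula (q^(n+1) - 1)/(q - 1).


P^3(F_9) has (q^(n+1) - 1)/(q - 1) points.
= 9^3 + 9^2 + 9^1 + 9^0
= 729 + 81 + 9 + 1
= 820

820


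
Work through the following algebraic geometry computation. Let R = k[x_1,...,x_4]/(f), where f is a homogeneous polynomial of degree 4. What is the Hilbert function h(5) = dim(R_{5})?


For R = k[x_1,...,x_n]/(f) with f homogeneous of degree e:
The Hilbert series is (1 - t^e)/(1 - t)^n.
So h(d) = C(d+n-1, n-1) - C(d-e+n-1, n-1) for d >= e.
With n=4, e=4, d=5:
C(5+4-1, 4-1) = C(8, 3) = 56
C(5-4+4-1, 4-1) = C(4, 3) = 4
h(5) = 56 - 4 = 52

52


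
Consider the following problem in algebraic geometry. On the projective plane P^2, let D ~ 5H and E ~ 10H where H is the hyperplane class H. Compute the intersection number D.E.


Using bilinearity of the intersection pairing on the projective plane P^2:
(aH).(bH) = ab * (H.H)
We have H^2 = 1 (Bezout).
D.E = (5H).(10H) = 5*10*1
= 50*1
= 50

50


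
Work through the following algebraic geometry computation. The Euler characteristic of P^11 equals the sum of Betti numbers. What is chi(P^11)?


The complex projective space P^11 has one cell in each even real dimension 0, 2, ..., 22.
The cohomology groups are H^{2k}(P^11) = Z for k = 0,...,11, and 0 otherwise.
Euler characteristic = sum of Betti numbers = 1 per even-dimensional cohomology group.
chi(P^11) = 11 + 1 = 12

12


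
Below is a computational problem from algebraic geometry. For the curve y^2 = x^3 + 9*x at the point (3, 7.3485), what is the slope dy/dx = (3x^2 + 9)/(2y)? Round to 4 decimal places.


Using implicit differentiation of y^2 = x^3 + 9*x:
2y * dy/dx = 3x^2 + 9
dy/dx = (3x^2 + 9)/(2y)
Numerator: 3*3^2 + 9 = 36
Denominator: 2*7.3485 = 14.697
dy/dx = 36/14.697 = 2.4495

2.4495


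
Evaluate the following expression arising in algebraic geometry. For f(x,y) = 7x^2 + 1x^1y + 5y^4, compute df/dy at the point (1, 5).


df/dy = 1*x^1 + 4*5*y^3
At (1,5): 1*1^1 + 4*5*5^3
= 1 + 2500
= 2501

2501


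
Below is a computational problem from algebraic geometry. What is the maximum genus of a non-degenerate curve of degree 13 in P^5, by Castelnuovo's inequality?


Castelnuovo's bound: write d - 1 = m(r-1) + epsilon with 0 <= epsilon < r-1.
d - 1 = 13 - 1 = 12
r - 1 = 5 - 1 = 4
12 = 3*4 + 0, so m = 3, epsilon = 0
pi(d, r) = m(m-1)(r-1)/2 + m*epsilon
= 3*2*4/2 + 3*0
= 24/2 + 0
= 12 + 0 = 12

12


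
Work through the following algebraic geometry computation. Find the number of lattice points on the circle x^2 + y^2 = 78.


Systematically check integer values of x where x^2 <= 78.
For each valid x, check if 78 - x^2 is a perfect square.
Total integer solutions found: 0

0


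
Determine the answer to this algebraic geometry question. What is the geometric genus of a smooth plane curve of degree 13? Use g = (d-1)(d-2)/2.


Using the genus formula for smooth plane curves:
g = (d-1)(d-2)/2
g = (13-1)(13-2)/2
g = 12*11/2
g = 132/2 = 66

66


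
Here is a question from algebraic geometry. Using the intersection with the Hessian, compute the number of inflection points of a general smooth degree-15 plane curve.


For a general smooth plane curve C of degree d, the inflection points are
the intersection of C with its Hessian curve, which has degree 3(d-2).
By Bezout, the total intersection number is d * 3(d-2) = 15 * 39 = 585.
For a general curve every flex is ordinary, so each contributes
multiplicity 1 to C·Hess(C), and the number of distinct inflection
points is 3d(d-2).
Inflection points = 3*15*(15-2) = 3*15*13 = 585

585


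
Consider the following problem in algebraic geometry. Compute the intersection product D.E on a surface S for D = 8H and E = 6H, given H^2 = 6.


Using bilinearity of the intersection pairing on a surface S:
(aH).(bH) = ab * (H.H)
We have H^2 = 6.
D.E = (8H).(6H) = 8*6*6
= 48*6
= 288

288


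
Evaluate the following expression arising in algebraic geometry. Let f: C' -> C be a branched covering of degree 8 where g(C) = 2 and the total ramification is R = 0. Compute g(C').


Riemann-Hurwitz formula: 2g' - 2 = d(2g - 2) + R
Given: d = 8, g = 2, R = 0
2g' - 2 = 8*(2*2 - 2) + 0
2g' - 2 = 8*2 + 0
2g' - 2 = 16 + 0 = 16
2g' = 18
g' = 9

9


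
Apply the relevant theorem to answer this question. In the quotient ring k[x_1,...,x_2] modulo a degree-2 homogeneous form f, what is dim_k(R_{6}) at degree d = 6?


For R = k[x_1,...,x_n]/(f) with f homogeneous of degree e:
The Hilbert series is (1 - t^e)/(1 - t)^n.
So h(d) = C(d+n-1, n-1) - C(d-e+n-1, n-1) for d >= e.
With n=2, e=2, d=6:
C(6+2-1, 2-1) = C(7, 1) = 7
C(6-2+2-1, 2-1) = C(5, 1) = 5
h(6) = 7 - 5 = 2

2


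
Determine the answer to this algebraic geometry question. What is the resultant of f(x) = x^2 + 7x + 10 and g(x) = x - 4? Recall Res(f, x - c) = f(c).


For Res(f, x - c), we evaluate f at x = c.
f(4) = 4^2 + 7*4 + 10
= 16 + 28 + 10
= 44 + 10 = 54
Res(f, g) = 54

54


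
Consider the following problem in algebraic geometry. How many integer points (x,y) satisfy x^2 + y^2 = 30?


Systematically check integer values of x where x^2 <= 30.
For each valid x, check if 30 - x^2 is a perfect square.
Total integer solutions found: 0

0


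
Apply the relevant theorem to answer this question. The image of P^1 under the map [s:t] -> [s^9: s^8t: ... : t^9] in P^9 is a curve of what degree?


The rational normal curve in P^9 is the image of P^1 under the 9-uple Veronese.
A general hyperplane in P^9 pulls back to a degree-9 form on P^1, which has 9 zeros,
so the curve meets a general hyperplane in 9 points. Degree = 9.

9


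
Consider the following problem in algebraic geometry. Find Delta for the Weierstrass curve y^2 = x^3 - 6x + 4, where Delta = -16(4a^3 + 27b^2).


Compute each component:
4a^3 = 4*(-6)^3 = 4*(-216) = -864
27b^2 = 27*4^2 = 27*16 = 432
4a^3 + 27b^2 = -864 + 432 = -432
Delta = -16*(-432) = 6912

6912


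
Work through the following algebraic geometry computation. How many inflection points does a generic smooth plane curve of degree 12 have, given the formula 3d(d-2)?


For a general smooth plane curve C of degree d, the inflection points are
the intersection of C with its Hessian curve, which has degree 3(d-2).
By Bezout, the total intersection number is d * 3(d-2) = 12 * 30 = 360.
For a general curve every flex is ordinary, so each contributes
multiplicity 1 to C·Hess(C), and the number of distinct inflection
points is 3d(d-2).
Inflection points = 3*12*(12-2) = 3*12*10 = 360

360


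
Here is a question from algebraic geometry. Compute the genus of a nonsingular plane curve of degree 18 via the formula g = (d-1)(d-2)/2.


Using the genus formula for smooth plane curves:
g = (d-1)(d-2)/2
g = (18-1)(18-2)/2
g = 17*16/2
g = 272/2 = 136

136


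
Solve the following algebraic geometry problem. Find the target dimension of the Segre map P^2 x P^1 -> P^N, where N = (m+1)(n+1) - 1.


The Segre embedding maps P^m x P^n into P^N via
all products of coordinates from each factor.
N = (m+1)(n+1) - 1
N = (2+1)(1+1) - 1
N = 3*2 - 1
N = 6 - 1 = 5

5


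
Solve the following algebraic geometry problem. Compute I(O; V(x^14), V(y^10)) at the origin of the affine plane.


The intersection multiplicity of V(x^a) and V(y^b) at the origin is:
I(O; V(x^14), V(y^10)) = dim_k(k[x,y]/(x^14, y^10))
A basis for k[x,y]/(x^14, y^10) is the set of monomials x^i * y^j
where 0 <= i < 14 and 0 <= j < 10.
The number of such monomials is 14 * 10 = 140

140


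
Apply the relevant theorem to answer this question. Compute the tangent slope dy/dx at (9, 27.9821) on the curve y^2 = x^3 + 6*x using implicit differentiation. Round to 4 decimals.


Using implicit differentiation of y^2 = x^3 + 6*x:
2y * dy/dx = 3x^2 + 6
dy/dx = (3x^2 + 6)/(2y)
Numerator: 3*9^2 + 6 = 249
Denominator: 2*27.9821 = 55.9642
dy/dx = 249/55.9642 = 4.4493

4.4493


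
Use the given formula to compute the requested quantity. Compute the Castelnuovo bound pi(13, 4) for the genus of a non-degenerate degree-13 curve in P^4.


Castelnuovo's bound: write d - 1 = m(r-1) + epsilon with 0 <= epsilon < r-1.
d - 1 = 13 - 1 = 12
r - 1 = 4 - 1 = 3
12 = 4*3 + 0, so m = 4, epsilon = 0
pi(d, r) = m(m-1)(r-1)/2 + m*epsilon
= 4*3*3/2 + 4*0
= 36/2 + 0
= 18 + 0 = 18

18


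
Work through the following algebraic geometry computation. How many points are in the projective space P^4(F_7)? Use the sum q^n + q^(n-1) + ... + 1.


P^4(F_7) has (q^(n+1) - 1)/(q - 1) points.
= 7^4 + 7^3 + 7^2 + 7^1 + 7^0
= 2401 + 343 + 49 + 7 + 1
= 2801

2801


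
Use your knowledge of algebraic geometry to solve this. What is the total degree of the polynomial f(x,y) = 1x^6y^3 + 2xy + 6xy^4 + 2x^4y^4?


Examine each term for its total degree (sum of exponents).
  Term '1x^6y^3' has total degree 6+3 = 9.
  Term '2xy' has total degree 1+1 = 2.
  Term '6xy^4' has total degree 1+4 = 5.
  Term '2x^4y^4' has total degree 4+4 = 8.
The maximum total degree among all terms is 9.

9


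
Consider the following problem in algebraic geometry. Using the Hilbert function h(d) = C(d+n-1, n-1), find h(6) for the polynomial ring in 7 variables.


The Hilbert function for the polynomial ring in 7 variables is:
h(d) = C(d+n-1, n-1)
h(6) = C(6+7-1, 7-1) = C(12, 6)
= 12! / (6! * 6!)
= 924

924


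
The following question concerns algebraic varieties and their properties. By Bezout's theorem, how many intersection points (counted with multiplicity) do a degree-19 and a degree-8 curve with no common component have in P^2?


Bezout's theorem states the intersection count equals the product of degrees.
Intersection count = 19 * 8 = 152

152


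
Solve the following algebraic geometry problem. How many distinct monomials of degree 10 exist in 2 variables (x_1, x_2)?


The number of degree-10 monomials in 2 variables is C(d+n-1, n-1).
= C(10+2-1, 2-1) = C(11, 1)
= 11

11


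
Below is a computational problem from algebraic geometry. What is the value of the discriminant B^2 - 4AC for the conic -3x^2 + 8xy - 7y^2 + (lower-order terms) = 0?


The discriminant of a conic Ax^2 + Bxy + Cy^2 + ... = 0 is B^2 - 4AC.
B^2 = 8^2 = 64
4AC = 4*(-3)*(-7) = 84
Discriminant = 64 - 84 = -20

-20


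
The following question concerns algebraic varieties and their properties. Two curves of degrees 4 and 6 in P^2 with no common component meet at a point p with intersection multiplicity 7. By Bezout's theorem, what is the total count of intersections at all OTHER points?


By Bezout's theorem, the total intersection number is d1 * d2.
Total = 4 * 6 = 24
Intersection multiplicity at p = 7
Remaining intersections = 24 - 7 = 17

17


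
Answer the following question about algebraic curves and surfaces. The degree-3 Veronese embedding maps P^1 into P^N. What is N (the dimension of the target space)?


The Veronese embedding v_d: P^n -> P^N maps each point to all
degree-d monomials in n+1 homogeneous coordinates.
N = C(n+d, d) - 1
N = C(1+3, 3) - 1
N = C(4, 3) - 1
C(4, 3) = 4
N = 4 - 1 = 3

3
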